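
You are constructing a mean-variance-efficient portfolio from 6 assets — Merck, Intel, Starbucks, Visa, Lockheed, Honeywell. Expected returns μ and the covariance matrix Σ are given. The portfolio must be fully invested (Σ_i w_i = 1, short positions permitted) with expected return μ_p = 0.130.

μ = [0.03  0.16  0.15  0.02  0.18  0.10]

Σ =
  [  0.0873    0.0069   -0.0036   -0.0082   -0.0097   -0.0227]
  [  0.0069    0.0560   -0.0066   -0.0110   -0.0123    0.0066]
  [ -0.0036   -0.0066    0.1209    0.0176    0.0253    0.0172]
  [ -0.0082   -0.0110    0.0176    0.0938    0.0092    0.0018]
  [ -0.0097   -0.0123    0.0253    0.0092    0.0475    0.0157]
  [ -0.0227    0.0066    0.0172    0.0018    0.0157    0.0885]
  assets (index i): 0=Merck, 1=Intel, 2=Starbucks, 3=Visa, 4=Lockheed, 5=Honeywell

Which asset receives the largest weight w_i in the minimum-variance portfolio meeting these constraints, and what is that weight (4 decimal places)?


Lockheed (0.3454)

p=Σ⁻¹μ = [0.6074  3.8740  0.4685  0.1795  4.6042  0.0853]
q=Σ⁻¹𝟙 = [15.7946  22.6787  2.0109  11.8125  23.8860  8.7909]
a=μᵀp=1.549208  b=𝟙ᵀp=9.818888  c=𝟙ᵀq=84.973630  D=ac−b²=35.231298
λ₁=(c·0.130−b)/D = (84.973630·0.130−9.818888)/35.231298 = 0.034846
λ₂=(a−b·0.130)/D = (1.549208−9.818888·0.130)/35.231298 = 0.007742
w* = 0.034846·p + 0.007742·q:
  w_0 = 0.034846·0.6074 + 0.007742·15.7946 = 0.1434  (Merck)
  w_1 = 0.034846·3.8740 + 0.007742·22.6787 = 0.3106  (Intel)
  w_2 = 0.034846·0.4685 + 0.007742·2.0109 = 0.0319  (Starbucks)
  w_3 = 0.034846·0.1795 + 0.007742·11.8125 = 0.0977  (Visa)
  w_4 = 0.034846·4.6042 + 0.007742·23.8860 = 0.3454  (Lockheed)
  w_5 = 0.034846·0.0853 + 0.007742·8.7909 = 0.0710  (Honeywell)
Σw_i=1.0000  μᵀw=0.1300
σ²=wᵀΣw=λ₁·μ_p+λ₂ = 0.034846·0.130 + 0.007742 = 0.012272 ≈ 0.0123


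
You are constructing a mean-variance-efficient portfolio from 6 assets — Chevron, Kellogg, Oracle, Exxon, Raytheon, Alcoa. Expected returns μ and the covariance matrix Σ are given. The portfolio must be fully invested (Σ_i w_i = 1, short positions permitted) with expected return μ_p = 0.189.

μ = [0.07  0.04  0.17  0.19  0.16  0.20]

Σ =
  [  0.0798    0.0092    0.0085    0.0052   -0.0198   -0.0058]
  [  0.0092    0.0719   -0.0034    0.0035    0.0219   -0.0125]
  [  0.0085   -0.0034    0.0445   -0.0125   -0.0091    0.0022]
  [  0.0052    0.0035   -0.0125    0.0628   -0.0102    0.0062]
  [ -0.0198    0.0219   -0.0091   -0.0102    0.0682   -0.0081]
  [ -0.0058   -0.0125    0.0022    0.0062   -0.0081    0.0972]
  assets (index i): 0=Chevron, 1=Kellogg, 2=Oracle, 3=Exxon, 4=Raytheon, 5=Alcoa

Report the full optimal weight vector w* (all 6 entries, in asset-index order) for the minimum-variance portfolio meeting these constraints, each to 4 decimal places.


p=Σ⁻¹μ = [1.3393  -0.6304  5.6624  4.6287  4.6248  2.0185]
q=Σ⁻¹𝟙 = [14.1192  6.6549  31.6268  23.6939  25.8030  11.9095]
a=μᵀp=3.054257  b=𝟙ᵀp=17.643316  c=𝟙ᵀq=113.807323  D=ac−b²=36.310162
λ₁=(c·0.189−b)/D = (113.807323·0.189−17.643316)/36.310162 = 0.106479
λ₂=(a−b·0.189)/D = (3.054257−17.643316·0.189)/36.310162 = -0.007720
w* = 0.106479·p + -0.007720·q:
  w_0 = 0.106479·1.3393 + -0.007720·14.1192 = 0.0336  (Chevron)
  w_1 = 0.106479·-0.6304 + -0.007720·6.6549 = -0.1185  (Kellogg)
  w_2 = 0.106479·5.6624 + -0.007720·31.6268 = 0.3588  (Oracle)
  w_3 = 0.106479·4.6287 + -0.007720·23.6939 = 0.3099  (Exxon)
  w_4 = 0.106479·4.6248 + -0.007720·25.8030 = 0.2932  (Raytheon)
  w_5 = 0.106479·2.0185 + -0.007720·11.9095 = 0.1230  (Alcoa)
Σw_i=1.0000  μᵀw=0.1890
σ²=wᵀΣw=λ₁·μ_p+λ₂ = 0.106479·0.189 + -0.007720 = 0.012404 ≈ 0.0124

0.0336  -0.1185  0.3588  0.3099  0.2932  0.1230


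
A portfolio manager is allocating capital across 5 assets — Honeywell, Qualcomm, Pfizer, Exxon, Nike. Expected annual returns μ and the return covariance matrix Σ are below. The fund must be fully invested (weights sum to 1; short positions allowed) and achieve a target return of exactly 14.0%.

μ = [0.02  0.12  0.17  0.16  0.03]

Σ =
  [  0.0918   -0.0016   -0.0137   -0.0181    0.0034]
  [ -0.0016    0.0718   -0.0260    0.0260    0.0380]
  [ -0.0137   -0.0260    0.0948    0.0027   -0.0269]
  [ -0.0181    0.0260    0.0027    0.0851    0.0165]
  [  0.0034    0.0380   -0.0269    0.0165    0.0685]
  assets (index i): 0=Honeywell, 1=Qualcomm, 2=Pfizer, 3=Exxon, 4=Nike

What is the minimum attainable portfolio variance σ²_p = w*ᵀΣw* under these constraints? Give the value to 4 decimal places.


0.0217

u=Σ⁻¹μ = [0.8941  2.1758  2.4266  1.3653  -0.1894]
v=Σ⁻¹𝟙 = [15.1342  11.2623  19.3246  8.3614  13.1744]
a=μᵀu=0.904258  b=𝟙ᵀu=6.672394  c=𝟙ᵀv=67.256822  D=ac−b²=16.296672
λ₁=(c·0.140−b)/D = (67.256822·0.140−6.672394)/16.296672 = 0.168351
λ₂=(a−b·0.140)/D = (0.904258−6.672394·0.140)/16.296672 = -0.001833
w* = 0.168351·u + -0.001833·v:
  w_0 = 0.168351·0.8941 + -0.001833·15.1342 = 0.1228  (Honeywell)
  w_1 = 0.168351·2.1758 + -0.001833·11.2623 = 0.3456  (Qualcomm)
  w_2 = 0.168351·2.4266 + -0.001833·19.3246 = 0.3731  (Pfizer)
  w_3 = 0.168351·1.3653 + -0.001833·8.3614 = 0.2145  (Exxon)
  w_4 = 0.168351·-0.1894 + -0.001833·13.1744 = -0.0560  (Nike)
Σw_i=1.0000  μᵀw=0.1400
σ²=wᵀΣw=λ₁·μ_p+λ₂ = 0.168351·0.140 + -0.001833 = 0.021736 ≈ 0.0217


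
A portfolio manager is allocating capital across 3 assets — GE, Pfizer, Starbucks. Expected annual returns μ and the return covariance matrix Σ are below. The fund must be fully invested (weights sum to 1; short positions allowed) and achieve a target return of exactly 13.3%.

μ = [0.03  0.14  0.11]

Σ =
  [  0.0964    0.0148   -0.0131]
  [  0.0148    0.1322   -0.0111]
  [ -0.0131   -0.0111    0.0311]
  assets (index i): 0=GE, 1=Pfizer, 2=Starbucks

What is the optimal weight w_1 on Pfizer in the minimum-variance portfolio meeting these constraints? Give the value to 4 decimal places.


0.3677

u=Σ⁻¹μ = [0.6903  1.3434  4.3072]
v=Σ⁻¹𝟙 = [14.5876  9.4295  41.6645]
a=μᵀu=0.682573  b=𝟙ᵀu=6.340851  c=𝟙ᵀv=65.681611  D=ac−b²=4.626093
λ₁=(c·0.133−b)/D = (65.681611·0.133−6.340851)/4.626093 = 0.517673
λ₂=(a−b·0.133)/D = (0.682573−6.340851·0.133)/4.626093 = -0.034751
w* = 0.517673·u + -0.034751·v:
  w_0 = 0.517673·0.6903 + -0.034751·14.5876 = -0.1496  (GE)
  w_1 = 0.517673·1.3434 + -0.034751·9.4295 = 0.3677  (Pfizer)
  w_2 = 0.517673·4.3072 + -0.034751·41.6645 = 0.7818  (Starbucks)
Σw_i=1.0000  μᵀw=0.1330
σ²=wᵀΣw=λ₁·μ_p+λ₂ = 0.517673·0.133 + -0.034751 = 0.034100 ≈ 0.0341


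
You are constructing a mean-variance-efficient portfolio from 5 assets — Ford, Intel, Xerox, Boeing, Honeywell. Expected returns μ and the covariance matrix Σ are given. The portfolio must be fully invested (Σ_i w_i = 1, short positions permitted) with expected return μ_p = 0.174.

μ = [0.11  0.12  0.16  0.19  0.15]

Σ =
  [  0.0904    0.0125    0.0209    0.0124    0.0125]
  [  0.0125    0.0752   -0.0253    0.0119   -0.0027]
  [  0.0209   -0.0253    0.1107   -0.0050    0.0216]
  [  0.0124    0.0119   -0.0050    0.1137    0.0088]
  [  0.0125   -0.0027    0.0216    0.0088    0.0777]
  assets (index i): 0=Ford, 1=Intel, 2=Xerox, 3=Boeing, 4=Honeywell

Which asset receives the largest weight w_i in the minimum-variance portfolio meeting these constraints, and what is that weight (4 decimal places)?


u=Σ⁻¹μ = [0.1841  1.9468  1.6565  1.4158  1.3477]
v=Σ⁻¹𝟙 = [4.4415  15.2987  10.2033  6.4523  9.1199]
a=μᵀu=0.990058  b=𝟙ᵀu=6.550868  c=𝟙ᵀv=45.515749  D=ac−b²=2.149368
λ₁=(c·0.174−b)/D = (45.515749·0.174−6.550868)/2.149368 = 0.636872
λ₂=(a−b·0.174)/D = (0.990058−6.550868·0.174)/2.149368 = -0.069692
w* = 0.636872·u + -0.069692·v:
  w_0 = 0.636872·0.1841 + -0.069692·4.4415 = -0.1923  (Ford)
  w_1 = 0.636872·1.9468 + -0.069692·15.2987 = 0.1737  (Intel)
  w_2 = 0.636872·1.6565 + -0.069692·10.2033 = 0.3439  (Xerox)
  w_3 = 0.636872·1.4158 + -0.069692·6.4523 = 0.4520  (Boeing)
  w_4 = 0.636872·1.3477 + -0.069692·9.1199 = 0.2227  (Honeywell)
Σw_i=1.0000  μᵀw=0.1740
σ²=wᵀΣw=λ₁·μ_p+λ₂ = 0.636872·0.174 + -0.069692 = 0.041124 ≈ 0.0411

Boeing (0.4520)


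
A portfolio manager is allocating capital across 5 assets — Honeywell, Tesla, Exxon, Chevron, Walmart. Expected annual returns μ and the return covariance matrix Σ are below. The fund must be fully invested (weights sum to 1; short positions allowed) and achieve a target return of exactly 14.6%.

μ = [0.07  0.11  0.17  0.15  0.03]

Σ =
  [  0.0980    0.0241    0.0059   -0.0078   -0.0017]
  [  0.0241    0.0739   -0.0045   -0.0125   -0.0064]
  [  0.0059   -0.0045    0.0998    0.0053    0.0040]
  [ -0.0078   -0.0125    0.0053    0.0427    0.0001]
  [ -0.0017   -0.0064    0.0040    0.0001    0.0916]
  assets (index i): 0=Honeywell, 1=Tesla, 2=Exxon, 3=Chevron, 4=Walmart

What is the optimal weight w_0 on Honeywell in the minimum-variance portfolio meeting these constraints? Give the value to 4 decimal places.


x=Σ⁻¹μ = [0.4169  2.1642  1.5457  4.0298  0.4146]
y=Σ⁻¹𝟙 = [7.9381  17.3660  8.3232  28.8921  11.8827]
a=μᵀx=1.146918  b=𝟙ᵀx=8.571154  c=𝟙ᵀy=74.402001  D=ac−b²=11.868300
λ₁=(c·0.146−b)/D = (74.402001·0.146−8.571154)/11.868300 = 0.193081
λ₂=(a−b·0.146)/D = (1.146918−8.571154·0.146)/11.868300 = -0.008802
w* = 0.193081·x + -0.008802·y:
  w_0 = 0.193081·0.4169 + -0.008802·7.9381 = 0.0106  (Honeywell)
  w_1 = 0.193081·2.1642 + -0.008802·17.3660 = 0.2650  (Tesla)
  w_2 = 0.193081·1.5457 + -0.008802·8.3232 = 0.2252  (Exxon)
  w_3 = 0.193081·4.0298 + -0.008802·28.8921 = 0.5237  (Chevron)
  w_4 = 0.193081·0.4146 + -0.008802·11.8827 = -0.0246  (Walmart)
Σw_i=1.0000  μᵀw=0.1460
σ²=wᵀΣw=λ₁·μ_p+λ₂ = 0.193081·0.146 + -0.008802 = 0.019387 ≈ 0.0194

0.0106


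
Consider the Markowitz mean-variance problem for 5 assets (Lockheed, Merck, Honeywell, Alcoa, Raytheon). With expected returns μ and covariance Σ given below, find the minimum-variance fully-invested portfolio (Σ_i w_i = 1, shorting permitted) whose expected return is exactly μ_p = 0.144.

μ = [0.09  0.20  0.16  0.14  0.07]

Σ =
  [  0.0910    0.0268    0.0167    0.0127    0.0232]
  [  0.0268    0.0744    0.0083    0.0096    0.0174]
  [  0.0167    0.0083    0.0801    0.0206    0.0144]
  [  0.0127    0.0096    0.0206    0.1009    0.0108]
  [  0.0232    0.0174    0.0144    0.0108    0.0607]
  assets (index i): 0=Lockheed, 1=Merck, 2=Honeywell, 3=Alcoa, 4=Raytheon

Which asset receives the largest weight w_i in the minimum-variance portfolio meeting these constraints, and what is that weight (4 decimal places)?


g=Σ⁻¹μ = [-0.1341  2.4576  1.5546  0.8554  -0.0210]
h=Σ⁻¹𝟙 = [3.8692  8.1337  7.5124  6.0670  9.8024]
a=μᵀg=0.846471  b=𝟙ᵀg=4.712493  c=𝟙ᵀh=35.384641  D=ac−b²=7.744468
λ₁=(c·0.144−b)/D = (35.384641·0.144−4.712493)/7.744468 = 0.049441
λ₂=(a−b·0.144)/D = (0.846471−4.712493·0.144)/7.744468 = 0.021676
w* = 0.049441·g + 0.021676·h:
  w_0 = 0.049441·-0.1341 + 0.021676·3.8692 = 0.0772  (Lockheed)
  w_1 = 0.049441·2.4576 + 0.021676·8.1337 = 0.2978  (Merck)
  w_2 = 0.049441·1.5546 + 0.021676·7.5124 = 0.2397  (Honeywell)
  w_3 = 0.049441·0.8554 + 0.021676·6.0670 = 0.1738  (Alcoa)
  w_4 = 0.049441·-0.0210 + 0.021676·9.8024 = 0.2114  (Raytheon)
Σw_i=1.0000  μᵀw=0.1440
σ²=wᵀΣw=λ₁·μ_p+λ₂ = 0.049441·0.144 + 0.021676 = 0.028796 ≈ 0.0288

Merck (0.2978)


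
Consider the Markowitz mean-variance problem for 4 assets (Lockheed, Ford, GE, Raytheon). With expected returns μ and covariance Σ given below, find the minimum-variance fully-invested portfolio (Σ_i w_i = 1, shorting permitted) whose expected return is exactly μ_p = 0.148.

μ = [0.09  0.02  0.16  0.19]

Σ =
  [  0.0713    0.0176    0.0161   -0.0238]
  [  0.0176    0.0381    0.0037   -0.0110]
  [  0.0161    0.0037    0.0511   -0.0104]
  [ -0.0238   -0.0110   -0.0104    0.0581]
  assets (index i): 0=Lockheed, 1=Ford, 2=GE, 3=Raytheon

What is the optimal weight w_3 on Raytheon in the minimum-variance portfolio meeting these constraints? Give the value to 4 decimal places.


x=Σ⁻¹μ = [1.9149  0.6918  3.4555  4.8041]
y=Σ⁻¹𝟙 = [13.3019  27.2341  19.7888  31.3591]
a=μᵀx=1.651834  b=𝟙ᵀx=10.866293  c=𝟙ᵀy=91.683895  D=ac−b²=33.370289
λ₁=(c·0.148−b)/D = (91.683895·0.148−10.866293)/33.370289 = 0.080998
λ₂=(a−b·0.148)/D = (1.651834−10.866293·0.148)/33.370289 = 0.001307
w* = 0.080998·x + 0.001307·y:
  w_0 = 0.080998·1.9149 + 0.001307·13.3019 = 0.1725  (Lockheed)
  w_1 = 0.080998·0.6918 + 0.001307·27.2341 = 0.0916  (Ford)
  w_2 = 0.080998·3.4555 + 0.001307·19.7888 = 0.3058  (GE)
  w_3 = 0.080998·4.8041 + 0.001307·31.3591 = 0.4301  (Raytheon)
Σw_i=1.0000  μᵀw=0.1480
σ²=wᵀΣw=λ₁·μ_p+λ₂ = 0.080998·0.148 + 0.001307 = 0.013295 ≈ 0.0133

0.4301


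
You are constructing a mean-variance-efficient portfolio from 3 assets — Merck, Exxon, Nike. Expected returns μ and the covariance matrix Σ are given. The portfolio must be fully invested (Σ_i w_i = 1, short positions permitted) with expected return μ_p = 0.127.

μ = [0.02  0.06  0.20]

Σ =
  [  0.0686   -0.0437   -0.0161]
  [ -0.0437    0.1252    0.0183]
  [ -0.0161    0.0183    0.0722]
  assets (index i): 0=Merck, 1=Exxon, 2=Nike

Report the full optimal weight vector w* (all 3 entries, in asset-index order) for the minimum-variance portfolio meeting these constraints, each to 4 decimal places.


g=Σ⁻¹μ = [1.3013  0.5049  2.9323]
h=Σ⁻¹𝟙 = [28.2423  15.4732  16.2263]
a=μᵀg=0.642780  b=𝟙ᵀg=4.738508  c=𝟙ᵀh=59.941896  D=ac−b²=16.076011
λ₁=(c·0.127−b)/D = (59.941896·0.127−4.738508)/16.076011 = 0.178783
λ₂=(a−b·0.127)/D = (0.642780−4.738508·0.127)/16.076011 = 0.002550
w* = 0.178783·g + 0.002550·h:
  w_0 = 0.178783·1.3013 + 0.002550·28.2423 = 0.3047  (Merck)
  w_1 = 0.178783·0.5049 + 0.002550·15.4732 = 0.1297  (Exxon)
  w_2 = 0.178783·2.9323 + 0.002550·16.2263 = 0.5656  (Nike)
Σw_i=1.0000  μᵀw=0.1270
σ²=wᵀΣw=λ₁·μ_p+λ₂ = 0.178783·0.127 + 0.002550 = 0.025255 ≈ 0.0253

0.3047  0.1297  0.5656


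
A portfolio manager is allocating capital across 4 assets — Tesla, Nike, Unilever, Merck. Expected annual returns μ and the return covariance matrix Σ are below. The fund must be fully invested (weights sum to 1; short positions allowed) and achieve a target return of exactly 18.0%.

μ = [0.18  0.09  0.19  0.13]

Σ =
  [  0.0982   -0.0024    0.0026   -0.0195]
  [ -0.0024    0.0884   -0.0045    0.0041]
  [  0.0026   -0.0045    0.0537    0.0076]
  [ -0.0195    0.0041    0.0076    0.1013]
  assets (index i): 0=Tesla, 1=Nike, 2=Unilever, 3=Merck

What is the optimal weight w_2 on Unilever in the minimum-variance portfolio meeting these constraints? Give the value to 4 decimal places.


0.5751

g=Σ⁻¹μ = [2.0471  1.1799  3.3428  1.3788]
h=Σ⁻¹𝟙 = [12.0756  12.0529  17.5769  10.3897]
a=μᵀg=1.289052  b=𝟙ᵀg=7.948645  c=𝟙ᵀh=52.095133  D=ac−b²=3.972371
λ₁=(c·0.180−b)/D = (52.095133·0.180−7.948645)/3.972371 = 0.359604
λ₂=(a−b·0.180)/D = (1.289052−7.948645·0.180)/3.972371 = -0.035672
w* = 0.359604·g + -0.035672·h:
  w_0 = 0.359604·2.0471 + -0.035672·12.0756 = 0.3054  (Tesla)
  w_1 = 0.359604·1.1799 + -0.035672·12.0529 = -0.0057  (Nike)
  w_2 = 0.359604·3.3428 + -0.035672·17.5769 = 0.5751  (Unilever)
  w_3 = 0.359604·1.3788 + -0.035672·10.3897 = 0.1252  (Merck)
Σw_i=1.0000  μᵀw=0.1800
σ²=wᵀΣw=λ₁·μ_p+λ₂ = 0.359604·0.180 + -0.035672 = 0.029056 ≈ 0.0291


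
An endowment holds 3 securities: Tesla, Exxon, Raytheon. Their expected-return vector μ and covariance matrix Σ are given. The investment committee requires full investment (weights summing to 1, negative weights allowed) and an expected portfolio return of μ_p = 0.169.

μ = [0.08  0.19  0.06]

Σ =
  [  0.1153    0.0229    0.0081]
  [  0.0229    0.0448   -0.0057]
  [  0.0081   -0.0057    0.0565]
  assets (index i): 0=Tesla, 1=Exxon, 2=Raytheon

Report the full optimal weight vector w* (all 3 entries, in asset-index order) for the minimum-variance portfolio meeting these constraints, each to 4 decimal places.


-0.0832  0.8513  0.2319

p=Σ⁻¹μ = [-0.3327  4.6115  1.5749]
q=Σ⁻¹𝟙 = [2.6252  23.4850  19.6920]
a=μᵀp=0.944063  b=𝟙ᵀp=5.853686  c=𝟙ᵀq=45.802238  D=ac−b²=8.974573
λ₁=(c·0.169−b)/D = (45.802238·0.169−5.853686)/8.974573 = 0.210249
λ₂=(a−b·0.169)/D = (0.944063−5.853686·0.169)/8.974573 = -0.005038
w* = 0.210249·p + -0.005038·q:
  w_0 = 0.210249·-0.3327 + -0.005038·2.6252 = -0.0832  (Tesla)
  w_1 = 0.210249·4.6115 + -0.005038·23.4850 = 0.8513  (Exxon)
  w_2 = 0.210249·1.5749 + -0.005038·19.6920 = 0.2319  (Raytheon)
Σw_i=1.0000  μᵀw=0.1690
σ²=wᵀΣw=λ₁·μ_p+λ₂ = 0.210249·0.169 + -0.005038 = 0.030495 ≈ 0.0305


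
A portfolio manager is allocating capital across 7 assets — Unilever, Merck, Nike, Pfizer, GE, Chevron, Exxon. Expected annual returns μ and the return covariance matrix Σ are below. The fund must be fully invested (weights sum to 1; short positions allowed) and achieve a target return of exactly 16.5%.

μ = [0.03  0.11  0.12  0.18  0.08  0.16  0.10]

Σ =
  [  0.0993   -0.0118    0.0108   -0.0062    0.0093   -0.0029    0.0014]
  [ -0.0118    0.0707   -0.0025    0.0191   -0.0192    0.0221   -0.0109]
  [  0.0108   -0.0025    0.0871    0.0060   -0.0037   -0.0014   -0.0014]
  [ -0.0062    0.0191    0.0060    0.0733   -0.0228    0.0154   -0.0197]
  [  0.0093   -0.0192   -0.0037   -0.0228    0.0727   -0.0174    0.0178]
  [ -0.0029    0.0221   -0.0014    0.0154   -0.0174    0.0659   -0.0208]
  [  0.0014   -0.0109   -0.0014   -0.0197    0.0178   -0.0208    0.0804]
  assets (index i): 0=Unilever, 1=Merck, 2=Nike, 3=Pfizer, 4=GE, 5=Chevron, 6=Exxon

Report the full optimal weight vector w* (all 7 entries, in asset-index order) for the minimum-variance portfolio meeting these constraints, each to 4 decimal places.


-0.1720  -0.0744  0.1235  0.4027  0.1467  0.3658  0.2077

g=Σ⁻¹μ = [0.2770  0.9989  1.3583  2.8838  2.4149  2.8238  2.3005]
h=Σ⁻¹𝟙 = [9.8991  14.4933  10.9877  17.8668  22.3623  18.6024  18.6612]
a=μᵀg=1.675327  b=𝟙ᵀg=13.057260  c=𝟙ᵀh=112.872689  D=ac−b²=18.606641
λ₁=(c·0.165−b)/D = (112.872689·0.165−13.057260)/18.606641 = 0.299180
λ₂=(a−b·0.165)/D = (1.675327−13.057260·0.165)/18.606641 = -0.025750
w* = 0.299180·g + -0.025750·h:
  w_0 = 0.299180·0.2770 + -0.025750·9.8991 = -0.1720  (Unilever)
  w_1 = 0.299180·0.9989 + -0.025750·14.4933 = -0.0744  (Merck)
  w_2 = 0.299180·1.3583 + -0.025750·10.9877 = 0.1235  (Nike)
  w_3 = 0.299180·2.8838 + -0.025750·17.8668 = 0.4027  (Pfizer)
  w_4 = 0.299180·2.4149 + -0.025750·22.3623 = 0.1467  (GE)
  w_5 = 0.299180·2.8238 + -0.025750·18.6024 = 0.3658  (Chevron)
  w_6 = 0.299180·2.3005 + -0.025750·18.6612 = 0.2077  (Exxon)
Σw_i=1.0000  μᵀw=0.1650
σ²=wᵀΣw=λ₁·μ_p+λ₂ = 0.299180·0.165 + -0.025750 = 0.023615 ≈ 0.0236


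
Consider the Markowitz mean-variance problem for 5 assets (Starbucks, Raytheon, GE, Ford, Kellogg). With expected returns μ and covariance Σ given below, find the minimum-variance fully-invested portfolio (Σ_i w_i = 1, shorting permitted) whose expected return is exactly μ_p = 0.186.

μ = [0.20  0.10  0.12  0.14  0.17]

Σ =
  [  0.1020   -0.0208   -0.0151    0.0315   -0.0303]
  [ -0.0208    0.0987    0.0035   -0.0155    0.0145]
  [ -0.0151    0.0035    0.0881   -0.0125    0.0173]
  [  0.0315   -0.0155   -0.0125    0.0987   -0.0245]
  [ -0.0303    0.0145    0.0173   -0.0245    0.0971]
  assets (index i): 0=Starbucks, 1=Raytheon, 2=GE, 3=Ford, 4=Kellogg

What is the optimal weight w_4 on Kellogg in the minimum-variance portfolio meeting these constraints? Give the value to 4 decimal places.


x=Σ⁻¹μ = [2.7318  1.4137  1.5034  1.5856  2.5243]
y=Σ⁻¹𝟙 = [14.4780  12.6704  12.3794  12.5131  13.8761]
a=μᵀx=1.519275  b=𝟙ᵀx=9.758938  c=𝟙ᵀy=65.916980  D=ac−b²=4.909161
λ₁=(c·0.186−b)/D = (65.916980·0.186−9.758938)/4.909161 = 0.509582
λ₂=(a−b·0.186)/D = (1.519275−9.758938·0.186)/4.909161 = -0.060272
w* = 0.509582·x + -0.060272·y:
  w_0 = 0.509582·2.7318 + -0.060272·14.4780 = 0.5195  (Starbucks)
  w_1 = 0.509582·1.4137 + -0.060272·12.6704 = -0.0433  (Raytheon)
  w_2 = 0.509582·1.5034 + -0.060272·12.3794 = 0.0200  (GE)
  w_3 = 0.509582·1.5856 + -0.060272·12.5131 = 0.0538  (Ford)
  w_4 = 0.509582·2.5243 + -0.060272·13.8761 = 0.4500  (Kellogg)
Σw_i=1.0000  μᵀw=0.1860
σ²=wᵀΣw=λ₁·μ_p+λ₂ = 0.509582·0.186 + -0.060272 = 0.034510 ≈ 0.0345

0.4500


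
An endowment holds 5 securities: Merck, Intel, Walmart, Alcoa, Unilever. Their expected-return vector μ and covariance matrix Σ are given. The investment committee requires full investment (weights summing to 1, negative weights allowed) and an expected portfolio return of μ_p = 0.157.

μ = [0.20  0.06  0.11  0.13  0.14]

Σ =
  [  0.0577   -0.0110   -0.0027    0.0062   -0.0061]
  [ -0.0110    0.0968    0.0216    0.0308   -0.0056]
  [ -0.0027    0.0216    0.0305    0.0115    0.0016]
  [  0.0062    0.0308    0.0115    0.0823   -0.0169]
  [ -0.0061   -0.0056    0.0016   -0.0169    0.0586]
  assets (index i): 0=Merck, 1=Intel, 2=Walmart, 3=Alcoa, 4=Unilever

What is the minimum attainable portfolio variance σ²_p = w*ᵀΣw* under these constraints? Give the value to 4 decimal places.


0.0146

p=Σ⁻¹μ = [3.7981  0.0535  3.1866  1.4702  3.1265]
q=Σ⁻¹𝟙 = [20.8077  5.0628  26.3329  9.4704  21.7269]
a=μᵀp=1.742187  b=𝟙ᵀp=11.634849  c=𝟙ᵀq=83.400692  D=ac−b²=9.929883
λ₁=(c·0.157−b)/D = (83.400692·0.157−11.634849)/9.929883 = 0.146936
λ₂=(a−b·0.157)/D = (1.742187−11.634849·0.157)/9.929883 = -0.008508
w* = 0.146936·p + -0.008508·q:
  w_0 = 0.146936·3.7981 + -0.008508·20.8077 = 0.3810  (Merck)
  w_1 = 0.146936·0.0535 + -0.008508·5.0628 = -0.0352  (Intel)
  w_2 = 0.146936·3.1866 + -0.008508·26.3329 = 0.2442  (Walmart)
  w_3 = 0.146936·1.4702 + -0.008508·9.4704 = 0.1355  (Alcoa)
  w_4 = 0.146936·3.1265 + -0.008508·21.7269 = 0.2745  (Unilever)
Σw_i=1.0000  μᵀw=0.1570
σ²=wᵀΣw=λ₁·μ_p+λ₂ = 0.146936·0.157 + -0.008508 = 0.014561 ≈ 0.0146


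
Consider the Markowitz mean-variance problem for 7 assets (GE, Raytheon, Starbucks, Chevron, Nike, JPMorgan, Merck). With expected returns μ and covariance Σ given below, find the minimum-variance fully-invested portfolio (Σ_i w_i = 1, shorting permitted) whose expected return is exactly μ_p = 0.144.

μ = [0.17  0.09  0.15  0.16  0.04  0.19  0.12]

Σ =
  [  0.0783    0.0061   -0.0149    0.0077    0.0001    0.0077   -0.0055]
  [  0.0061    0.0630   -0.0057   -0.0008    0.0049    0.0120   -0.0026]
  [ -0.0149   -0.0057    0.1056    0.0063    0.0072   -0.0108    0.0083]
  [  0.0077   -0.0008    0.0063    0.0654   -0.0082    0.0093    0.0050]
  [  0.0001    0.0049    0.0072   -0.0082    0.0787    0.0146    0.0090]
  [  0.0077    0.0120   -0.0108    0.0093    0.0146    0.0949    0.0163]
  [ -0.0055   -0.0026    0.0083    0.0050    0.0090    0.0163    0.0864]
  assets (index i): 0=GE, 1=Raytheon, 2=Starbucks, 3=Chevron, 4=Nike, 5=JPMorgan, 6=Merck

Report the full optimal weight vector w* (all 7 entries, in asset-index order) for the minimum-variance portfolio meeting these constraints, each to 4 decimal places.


u=Σ⁻¹μ = [2.1637  1.1454  1.7574  1.7500  0.0579  1.5302  0.9963]
v=Σ⁻¹𝟙 = [12.5170  14.4866  10.2723  12.9705  10.3320  4.4254  9.1583]
a=μᵀu=1.427124  b=𝟙ᵀu=9.400886  c=𝟙ᵀv=74.161919  D=ac−b²=17.461624
λ₁=(c·0.144−b)/D = (74.161919·0.144−9.400886)/17.461624 = 0.073214
λ₂=(a−b·0.144)/D = (1.427124−9.400886·0.144)/17.461624 = 0.004203
w* = 0.073214·u + 0.004203·v:
  w_0 = 0.073214·2.1637 + 0.004203·12.5170 = 0.2110  (GE)
  w_1 = 0.073214·1.1454 + 0.004203·14.4866 = 0.1448  (Raytheon)
  w_2 = 0.073214·1.7574 + 0.004203·10.2723 = 0.1718  (Starbucks)
  w_3 = 0.073214·1.7500 + 0.004203·12.9705 = 0.1826  (Chevron)
  w_4 = 0.073214·0.0579 + 0.004203·10.3320 = 0.0477  (Nike)
  w_5 = 0.073214·1.5302 + 0.004203·4.4254 = 0.1306  (JPMorgan)
  w_6 = 0.073214·0.9963 + 0.004203·9.1583 = 0.1114  (Merck)
Σw_i=1.0000  μᵀw=0.1440
σ²=wᵀΣw=λ₁·μ_p+λ₂ = 0.073214·0.144 + 0.004203 = 0.014746 ≈ 0.0147

0.2110  0.1448  0.1718  0.1826  0.0477  0.1306  0.1114


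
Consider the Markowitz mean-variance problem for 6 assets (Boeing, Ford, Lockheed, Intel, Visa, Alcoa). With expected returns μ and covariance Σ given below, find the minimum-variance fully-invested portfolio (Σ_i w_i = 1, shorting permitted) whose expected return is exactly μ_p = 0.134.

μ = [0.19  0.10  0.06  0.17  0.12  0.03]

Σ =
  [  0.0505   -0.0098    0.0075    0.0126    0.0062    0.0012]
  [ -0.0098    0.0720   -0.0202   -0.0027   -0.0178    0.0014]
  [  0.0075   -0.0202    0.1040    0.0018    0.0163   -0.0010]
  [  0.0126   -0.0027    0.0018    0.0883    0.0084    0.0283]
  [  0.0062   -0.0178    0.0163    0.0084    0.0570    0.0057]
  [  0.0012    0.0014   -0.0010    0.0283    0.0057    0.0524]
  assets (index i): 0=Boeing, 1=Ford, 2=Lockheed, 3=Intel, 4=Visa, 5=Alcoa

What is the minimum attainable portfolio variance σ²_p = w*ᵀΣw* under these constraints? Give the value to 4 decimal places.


0.0127

p=Σ⁻¹μ = [3.5776  2.6244  0.4443  1.4665  2.2533  -0.6082]
q=Σ⁻¹𝟙 = [19.6924  23.6619  10.0602  2.5574  18.0525  14.8479]
a=μᵀp=1.470293  b=𝟙ᵀp=9.757858  c=𝟙ᵀq=88.872325  D=ac−b²=35.452553
λ₁=(c·0.134−b)/D = (88.872325·0.134−9.757858)/35.452553 = 0.060674
λ₂=(a−b·0.134)/D = (1.470293−9.757858·0.134)/35.452553 = 0.004590
w* = 0.060674·p + 0.004590·q:
  w_0 = 0.060674·3.5776 + 0.004590·19.6924 = 0.3075  (Boeing)
  w_1 = 0.060674·2.6244 + 0.004590·23.6619 = 0.2678  (Ford)
  w_2 = 0.060674·0.4443 + 0.004590·10.0602 = 0.0731  (Lockheed)
  w_3 = 0.060674·1.4665 + 0.004590·2.5574 = 0.1007  (Intel)
  w_4 = 0.060674·2.2533 + 0.004590·18.0525 = 0.2196  (Visa)
  w_5 = 0.060674·-0.6082 + 0.004590·14.8479 = 0.0313  (Alcoa)
Σw_i=1.0000  μᵀw=0.1340
σ²=wᵀΣw=λ₁·μ_p+λ₂ = 0.060674·0.134 + 0.004590 = 0.012721 ≈ 0.0127


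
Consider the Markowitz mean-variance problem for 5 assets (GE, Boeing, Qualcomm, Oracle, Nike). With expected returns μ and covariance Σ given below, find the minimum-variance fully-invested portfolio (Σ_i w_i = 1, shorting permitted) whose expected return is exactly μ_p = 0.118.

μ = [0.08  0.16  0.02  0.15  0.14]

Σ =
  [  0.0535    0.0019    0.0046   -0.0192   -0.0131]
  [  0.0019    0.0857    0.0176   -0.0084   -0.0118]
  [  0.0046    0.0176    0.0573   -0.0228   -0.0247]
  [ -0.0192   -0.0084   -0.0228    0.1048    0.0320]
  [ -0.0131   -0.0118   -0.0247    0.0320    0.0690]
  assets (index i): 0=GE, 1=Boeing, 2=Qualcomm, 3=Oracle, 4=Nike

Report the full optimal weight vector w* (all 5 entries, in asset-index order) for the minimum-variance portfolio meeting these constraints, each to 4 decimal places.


g=Σ⁻¹μ = [2.4999  2.0636  1.2411  1.5341  2.5893]
h=Σ⁻¹𝟙 = [26.9986  10.0247  28.5431  13.8256  25.1387]
a=μᵀg=1.147600  b=𝟙ᵀg=9.927954  c=𝟙ᵀh=104.530671  D=ac−b²=21.395096
λ₁=(c·0.118−b)/D = (104.530671·0.118−9.927954)/21.395096 = 0.112487
λ₂=(a−b·0.118)/D = (1.147600−9.927954·0.118)/21.395096 = -0.001117
w* = 0.112487·g + -0.001117·h:
  w_0 = 0.112487·2.4999 + -0.001117·26.9986 = 0.2510  (GE)
  w_1 = 0.112487·2.0636 + -0.001117·10.0247 = 0.2209  (Boeing)
  w_2 = 0.112487·1.2411 + -0.001117·28.5431 = 0.1077  (Qualcomm)
  w_3 = 0.112487·1.5341 + -0.001117·13.8256 = 0.1571  (Oracle)
  w_4 = 0.112487·2.5893 + -0.001117·25.1387 = 0.2632  (Nike)
Σw_i=1.0000  μᵀw=0.1180
σ²=wᵀΣw=λ₁·μ_p+λ₂ = 0.112487·0.118 + -0.001117 = 0.012156 ≈ 0.0122

0.2510  0.2209  0.1077  0.1571  0.2632


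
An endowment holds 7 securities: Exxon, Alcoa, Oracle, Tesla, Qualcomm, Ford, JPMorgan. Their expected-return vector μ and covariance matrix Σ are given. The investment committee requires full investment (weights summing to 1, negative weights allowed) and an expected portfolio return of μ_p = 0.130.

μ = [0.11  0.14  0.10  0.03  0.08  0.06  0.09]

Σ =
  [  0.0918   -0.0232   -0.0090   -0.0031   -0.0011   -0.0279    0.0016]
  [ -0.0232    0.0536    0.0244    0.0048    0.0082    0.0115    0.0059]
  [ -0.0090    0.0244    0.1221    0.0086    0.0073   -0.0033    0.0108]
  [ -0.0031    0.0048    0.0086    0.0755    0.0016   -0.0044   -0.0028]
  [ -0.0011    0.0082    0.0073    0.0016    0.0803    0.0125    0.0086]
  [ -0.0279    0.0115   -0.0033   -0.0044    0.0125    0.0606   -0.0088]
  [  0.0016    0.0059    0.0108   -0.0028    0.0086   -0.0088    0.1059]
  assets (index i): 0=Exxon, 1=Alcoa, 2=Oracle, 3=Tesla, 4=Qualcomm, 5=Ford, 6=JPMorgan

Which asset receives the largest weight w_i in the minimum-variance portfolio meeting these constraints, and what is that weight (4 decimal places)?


Alcoa (0.5818)

g=Σ⁻¹μ = [2.4994  3.0212  0.3315  0.3858  0.3497  1.6472  0.7286]
h=Σ⁻¹𝟙 = [24.2074  18.2527  4.8564  14.2804  5.1385  25.8287  9.6715]
a=μᵀg=0.935018  b=𝟙ᵀg=8.963468  c=𝟙ᵀh=102.235494  D=ac−b²=15.248224
λ₁=(c·0.130−b)/D = (102.235494·0.130−8.963468)/15.248224 = 0.283780
λ₂=(a−b·0.130)/D = (0.935018−8.963468·0.130)/15.248224 = -0.015099
w* = 0.283780·g + -0.015099·h:
  w_0 = 0.283780·2.4994 + -0.015099·24.2074 = 0.3438  (Exxon)
  w_1 = 0.283780·3.0212 + -0.015099·18.2527 = 0.5818  (Alcoa)
  w_2 = 0.283780·0.3315 + -0.015099·4.8564 = 0.0207  (Oracle)
  w_3 = 0.283780·0.3858 + -0.015099·14.2804 = -0.1062  (Tesla)
  w_4 = 0.283780·0.3497 + -0.015099·5.1385 = 0.0217  (Qualcomm)
  w_5 = 0.283780·1.6472 + -0.015099·25.8287 = 0.0775  (Ford)
  w_6 = 0.283780·0.7286 + -0.015099·9.6715 = 0.0607  (JPMorgan)
Σw_i=1.0000  μᵀw=0.1300
σ²=wᵀΣw=λ₁·μ_p+λ₂ = 0.283780·0.130 + -0.015099 = 0.021792 ≈ 0.0218


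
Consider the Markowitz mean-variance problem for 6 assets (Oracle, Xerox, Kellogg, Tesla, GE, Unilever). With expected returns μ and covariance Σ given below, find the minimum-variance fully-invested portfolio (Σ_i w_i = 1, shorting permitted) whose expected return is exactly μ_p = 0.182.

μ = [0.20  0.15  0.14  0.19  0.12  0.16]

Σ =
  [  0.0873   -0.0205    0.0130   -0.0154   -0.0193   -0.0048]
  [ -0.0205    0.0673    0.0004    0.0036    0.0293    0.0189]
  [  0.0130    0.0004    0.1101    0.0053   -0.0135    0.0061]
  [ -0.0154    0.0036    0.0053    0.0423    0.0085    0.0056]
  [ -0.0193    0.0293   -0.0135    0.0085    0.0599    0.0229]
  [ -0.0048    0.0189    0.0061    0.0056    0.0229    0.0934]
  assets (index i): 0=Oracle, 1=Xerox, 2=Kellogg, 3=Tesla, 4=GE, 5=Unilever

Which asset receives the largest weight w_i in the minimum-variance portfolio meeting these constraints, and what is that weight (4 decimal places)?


p=Σ⁻¹μ = [4.0121  2.4208  0.6377  5.3220  1.2049  0.7732]
q=Σ⁻¹𝟙 = [21.3289  12.9279  6.7037  26.2310  13.5591  3.8517]
a=μᵀp=2.534308  b=𝟙ᵀp=14.370750  c=𝟙ᵀq=84.602399  D=ac−b²=7.890100
λ₁=(c·0.182−b)/D = (84.602399·0.182−14.370750)/7.890100 = 0.130149
λ₂=(a−b·0.182)/D = (2.534308−14.370750·0.182)/7.890100 = -0.010287
w* = 0.130149·p + -0.010287·q:
  w_0 = 0.130149·4.0121 + -0.010287·21.3289 = 0.3028  (Oracle)
  w_1 = 0.130149·2.4208 + -0.010287·12.9279 = 0.1821  (Xerox)
  w_2 = 0.130149·0.6377 + -0.010287·6.7037 = 0.0140  (Kellogg)
  w_3 = 0.130149·5.3220 + -0.010287·26.2310 = 0.4228  (Tesla)
  w_4 = 0.130149·1.2049 + -0.010287·13.5591 = 0.0173  (GE)
  w_5 = 0.130149·0.7732 + -0.010287·3.8517 = 0.0610  (Unilever)
Σw_i=1.0000  μᵀw=0.1820
σ²=wᵀΣw=λ₁·μ_p+λ₂ = 0.130149·0.182 + -0.010287 = 0.013400 ≈ 0.0134

Tesla (0.4228)


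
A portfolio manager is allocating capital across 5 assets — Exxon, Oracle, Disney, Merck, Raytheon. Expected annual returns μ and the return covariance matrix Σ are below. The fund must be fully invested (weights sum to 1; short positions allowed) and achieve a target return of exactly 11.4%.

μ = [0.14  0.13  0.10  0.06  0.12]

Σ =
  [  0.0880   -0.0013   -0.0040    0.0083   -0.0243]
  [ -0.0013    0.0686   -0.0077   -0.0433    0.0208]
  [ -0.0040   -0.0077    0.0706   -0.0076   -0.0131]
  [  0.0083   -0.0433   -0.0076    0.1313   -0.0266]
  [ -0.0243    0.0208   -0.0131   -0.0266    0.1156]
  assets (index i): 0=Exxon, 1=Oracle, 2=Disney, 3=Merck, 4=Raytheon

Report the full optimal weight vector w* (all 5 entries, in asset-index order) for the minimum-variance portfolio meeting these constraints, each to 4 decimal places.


u=Σ⁻¹μ = [2.0233  2.7811  2.3187  1.7084  1.6188]
v=Σ⁻¹𝟙 = [14.8705  25.1603  22.4471  19.1494  14.1994]
a=μᵀu=1.173436  b=𝟙ᵀu=10.450304  c=𝟙ᵀv=95.826645  D=ac−b²=3.237575
λ₁=(c·0.114−b)/D = (95.826645·0.114−10.450304)/3.237575 = 0.146385
λ₂=(a−b·0.114)/D = (1.173436−10.450304·0.114)/3.237575 = -0.005528
w* = 0.146385·u + -0.005528·v:
  w_0 = 0.146385·2.0233 + -0.005528·14.8705 = 0.2140  (Exxon)
  w_1 = 0.146385·2.7811 + -0.005528·25.1603 = 0.2680  (Oracle)
  w_2 = 0.146385·2.3187 + -0.005528·22.4471 = 0.2153  (Disney)
  w_3 = 0.146385·1.7084 + -0.005528·19.1494 = 0.1442  (Merck)
  w_4 = 0.146385·1.6188 + -0.005528·14.1994 = 0.1585  (Raytheon)
Σw_i=1.0000  μᵀw=0.1140
σ²=wᵀΣw=λ₁·μ_p+λ₂ = 0.146385·0.114 + -0.005528 = 0.011159 ≈ 0.0112

0.2140  0.2680  0.2153  0.1442  0.1585


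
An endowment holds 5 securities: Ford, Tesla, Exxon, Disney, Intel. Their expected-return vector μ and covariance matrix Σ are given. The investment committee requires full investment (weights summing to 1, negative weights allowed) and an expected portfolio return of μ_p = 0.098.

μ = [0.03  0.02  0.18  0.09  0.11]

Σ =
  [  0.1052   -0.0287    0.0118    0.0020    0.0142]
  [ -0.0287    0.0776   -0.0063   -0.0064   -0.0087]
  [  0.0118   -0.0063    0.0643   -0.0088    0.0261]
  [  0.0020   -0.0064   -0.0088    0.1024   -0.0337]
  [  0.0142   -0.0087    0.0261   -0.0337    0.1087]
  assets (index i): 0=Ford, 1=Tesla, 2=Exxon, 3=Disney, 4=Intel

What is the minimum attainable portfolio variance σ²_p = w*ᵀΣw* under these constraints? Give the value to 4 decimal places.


0.0151

x=Σ⁻¹μ = [0.0298  0.7038  2.7109  1.4381  0.8593]
y=Σ⁻¹𝟙 = [11.9570  20.8885  13.0712  15.5816  11.0017]
a=μᵀx=0.726880  b=𝟙ᵀx=5.741829  c=𝟙ᵀy=72.500018  D=ac−b²=19.730199
λ₁=(c·0.098−b)/D = (72.500018·0.098−5.741829)/19.730199 = 0.069091
λ₂=(a−b·0.098)/D = (0.726880−5.741829·0.098)/19.730199 = 0.008321
w* = 0.069091·x + 0.008321·y:
  w_0 = 0.069091·0.0298 + 0.008321·11.9570 = 0.1016  (Ford)
  w_1 = 0.069091·0.7038 + 0.008321·20.8885 = 0.2224  (Tesla)
  w_2 = 0.069091·2.7109 + 0.008321·13.0712 = 0.2961  (Exxon)
  w_3 = 0.069091·1.4381 + 0.008321·15.5816 = 0.2290  (Disney)
  w_4 = 0.069091·0.8593 + 0.008321·11.0017 = 0.1509  (Intel)
Σw_i=1.0000  μᵀw=0.0980
σ²=wᵀΣw=λ₁·μ_p+λ₂ = 0.069091·0.098 + 0.008321 = 0.015092 ≈ 0.0151


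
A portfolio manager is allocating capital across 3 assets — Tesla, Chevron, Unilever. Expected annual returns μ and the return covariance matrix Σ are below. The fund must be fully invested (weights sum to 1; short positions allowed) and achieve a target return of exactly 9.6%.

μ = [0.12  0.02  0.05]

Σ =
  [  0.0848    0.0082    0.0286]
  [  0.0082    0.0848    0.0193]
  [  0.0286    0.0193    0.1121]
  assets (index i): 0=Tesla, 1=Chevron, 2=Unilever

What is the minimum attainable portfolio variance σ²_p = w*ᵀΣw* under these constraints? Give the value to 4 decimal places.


0.0556

g=Σ⁻¹μ = [1.3802  0.0843  0.0794]
h=Σ⁻¹𝟙 = [9.1970  9.7905  4.8886]
a=μᵀg=0.171276  b=𝟙ᵀg=1.543877  c=𝟙ᵀh=23.876073  D=ac−b²=1.705835
λ₁=(c·0.096−b)/D = (23.876073·0.096−1.543877)/1.705835 = 0.438627
λ₂=(a−b·0.096)/D = (0.171276−1.543877·0.096)/1.705835 = 0.013520
w* = 0.438627·g + 0.013520·h:
  w_0 = 0.438627·1.3802 + 0.013520·9.1970 = 0.7297  (Tesla)
  w_1 = 0.438627·0.0843 + 0.013520·9.7905 = 0.1694  (Chevron)
  w_2 = 0.438627·0.0794 + 0.013520·4.8886 = 0.1009  (Unilever)
Σw_i=1.0000  μᵀw=0.0960
σ²=wᵀΣw=λ₁·μ_p+λ₂ = 0.438627·0.096 + 0.013520 = 0.055629 ≈ 0.0556


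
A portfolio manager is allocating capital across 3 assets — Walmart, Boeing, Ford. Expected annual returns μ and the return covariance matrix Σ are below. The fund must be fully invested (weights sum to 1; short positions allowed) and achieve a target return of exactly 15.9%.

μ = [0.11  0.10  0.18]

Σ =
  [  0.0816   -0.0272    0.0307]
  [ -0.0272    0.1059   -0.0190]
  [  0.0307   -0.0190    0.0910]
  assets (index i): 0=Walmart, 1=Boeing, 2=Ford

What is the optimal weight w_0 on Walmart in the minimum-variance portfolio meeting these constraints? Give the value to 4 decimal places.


0.0217

p=Σ⁻¹μ = [1.1542  1.5851  1.9196]
q=Σ⁻¹𝟙 = [13.5693  14.6263  9.4651]
a=μᵀp=0.631006  b=𝟙ᵀp=4.658964  c=𝟙ᵀq=37.660659  D=ac−b²=2.058165
λ₁=(c·0.159−b)/D = (37.660659·0.159−4.658964)/2.058165 = 0.645760
λ₂=(a−b·0.159)/D = (0.631006−4.658964·0.159)/2.058165 = -0.053333
w* = 0.645760·p + -0.053333·q:
  w_0 = 0.645760·1.1542 + -0.053333·13.5693 = 0.0217  (Walmart)
  w_1 = 0.645760·1.5851 + -0.053333·14.6263 = 0.2436  (Boeing)
  w_2 = 0.645760·1.9196 + -0.053333·9.4651 = 0.7348  (Ford)
Σw_i=1.0000  μᵀw=0.1590
σ²=wᵀΣw=λ₁·μ_p+λ₂ = 0.645760·0.159 + -0.053333 = 0.049342 ≈ 0.0493


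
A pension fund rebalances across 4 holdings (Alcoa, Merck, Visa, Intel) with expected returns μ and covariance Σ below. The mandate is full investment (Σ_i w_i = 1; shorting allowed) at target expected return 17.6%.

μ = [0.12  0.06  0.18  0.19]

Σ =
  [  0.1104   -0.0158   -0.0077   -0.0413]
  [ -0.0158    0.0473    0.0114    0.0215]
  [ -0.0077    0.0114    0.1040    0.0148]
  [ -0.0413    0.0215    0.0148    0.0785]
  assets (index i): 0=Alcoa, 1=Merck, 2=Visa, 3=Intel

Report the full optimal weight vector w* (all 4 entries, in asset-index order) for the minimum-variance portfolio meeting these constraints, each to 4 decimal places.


u=Σ⁻¹μ = [2.4900  0.2125  1.4070  3.4069]
v=Σ⁻¹𝟙 = [18.1315  18.3156  6.6727  16.0037]
a=μᵀu=1.212133  b=𝟙ᵀu=7.516505  c=𝟙ᵀv=59.123535  D=ac−b²=15.167755
λ₁=(c·0.176−b)/D = (59.123535·0.176−7.516505)/15.167755 = 0.190485
λ₂=(a−b·0.176)/D = (1.212133−7.516505·0.176)/15.167755 = -0.007303
w* = 0.190485·u + -0.007303·v:
  w_0 = 0.190485·2.4900 + -0.007303·18.1315 = 0.3419  (Alcoa)
  w_1 = 0.190485·0.2125 + -0.007303·18.3156 = -0.0933  (Merck)
  w_2 = 0.190485·1.4070 + -0.007303·6.6727 = 0.2193  (Visa)
  w_3 = 0.190485·3.4069 + -0.007303·16.0037 = 0.5321  (Intel)
Σw_i=1.0000  μᵀw=0.1760
σ²=wᵀΣw=λ₁·μ_p+λ₂ = 0.190485·0.176 + -0.007303 = 0.026222 ≈ 0.0262

0.3419  -0.0933  0.2193  0.5321


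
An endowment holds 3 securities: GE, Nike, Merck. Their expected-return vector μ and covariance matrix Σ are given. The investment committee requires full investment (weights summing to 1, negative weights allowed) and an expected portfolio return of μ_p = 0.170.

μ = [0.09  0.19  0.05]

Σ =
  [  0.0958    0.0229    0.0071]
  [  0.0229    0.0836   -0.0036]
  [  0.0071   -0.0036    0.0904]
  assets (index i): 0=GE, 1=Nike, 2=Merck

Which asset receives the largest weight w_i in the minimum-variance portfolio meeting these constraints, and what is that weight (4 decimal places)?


Nike (0.8417)

p=Σ⁻¹μ = [0.3687  2.1981  0.6117]
q=Σ⁻¹𝟙 = [7.1238  10.4806  10.9198]
a=μᵀp=0.481400  b=𝟙ᵀp=3.178444  c=𝟙ᵀq=28.524220  D=ac−b²=3.629060
λ₁=(c·0.170−b)/D = (28.524220·0.170−3.178444)/3.629060 = 0.460360
λ₂=(a−b·0.170)/D = (0.481400−3.178444·0.170)/3.629060 = -0.016240
w* = 0.460360·p + -0.016240·q:
  w_0 = 0.460360·0.3687 + -0.016240·7.1238 = 0.0540  (GE)
  w_1 = 0.460360·2.1981 + -0.016240·10.4806 = 0.8417  (Nike)
  w_2 = 0.460360·0.6117 + -0.016240·10.9198 = 0.1043  (Merck)
Σw_i=1.0000  μᵀw=0.1700
σ²=wᵀΣw=λ₁·μ_p+λ₂ = 0.460360·0.170 + -0.016240 = 0.062021 ≈ 0.0620
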